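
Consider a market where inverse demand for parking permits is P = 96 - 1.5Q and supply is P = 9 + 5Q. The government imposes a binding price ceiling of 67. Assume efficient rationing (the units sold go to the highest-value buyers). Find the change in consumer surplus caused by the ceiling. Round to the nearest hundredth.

Free-market equilibrium: 96 - 1.5Q = 9 + 5Q gives Q* = 13.3846, P* = 75.9231.
At P = 67, sellers supply (67 - 9)/5 = 11.6 while buyers want more, so the quantity traded is 11.6 at price 67.
CS goes from (1/2)(13.3846)(20.0769) = 134.3609 to 235.48 (computed as (96 - 67)(11.6) - (1/2)(1.5)(11.6)^2), a change of 101.1191.

101.12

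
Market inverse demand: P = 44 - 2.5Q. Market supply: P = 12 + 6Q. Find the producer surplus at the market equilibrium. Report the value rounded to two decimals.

Equilibrium: 44 - 2.5Q = 12 + 6Q, so Q* = 3.7647 and P* = 34.5882.
Producer surplus is the triangle above supply below P*: (1/2)(3.7647)(34.5882 - 12) = (1/2)(3.7647)(22.5882) = 42.519.

42.52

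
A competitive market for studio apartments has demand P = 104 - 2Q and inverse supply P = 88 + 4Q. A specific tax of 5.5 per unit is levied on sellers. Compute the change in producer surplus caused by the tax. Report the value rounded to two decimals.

Pre-tax equilibrium: 104 - 2Q = 88 + 4Q gives Q* = 2.6667, P* = 98.6667.
A tax on sellers shifts supply up by 5.5: 104 - 2Q = 88 + 4Q + 5.5, so Q_t = 1.75. Buyers pay P_b = 100.5; sellers receive P_s = P_b - 5.5 = 95.
Producers lose the trapezoid between P_s and P* out to Q_t plus the triangle from Q_t to Q*: change in PS = 6.125 - 14.2222 = -8.0972.

-8.10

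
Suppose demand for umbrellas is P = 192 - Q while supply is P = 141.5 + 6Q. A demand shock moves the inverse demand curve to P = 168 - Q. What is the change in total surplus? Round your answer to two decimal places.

Initial equilibrium: Q_0 = 7.2143, P_0 = 184.7857; CS_0 = (1/2)(7.2143)(7.2143) = 26.023, PS_0 = (1/2)(7.2143)(43.2857) = 156.1378.
New equilibrium: 168 - Q = 141.5 + 6Q gives Q_1 = 3.7857, P_1 = 164.2143; CS_1 = 7.1658, PS_1 = 42.9949.
Change in total surplus = (7.1658 + 42.9949) - (26.023 + 156.1378) = -132.

-132.00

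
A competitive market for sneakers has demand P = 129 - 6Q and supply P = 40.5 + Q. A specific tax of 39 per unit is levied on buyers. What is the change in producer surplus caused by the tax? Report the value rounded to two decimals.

Without the tax, 129 - 6Q = 40.5 + Q so Q* = 12.6429 and P* = 53.1429.
A tax on buyers shifts demand down by 39: (129 - 39) - 6Q = 40.5 + Q, so Q_t = 7.0714. Buyers pay P_b = 86.5714; sellers receive P_s = P_b - 39 = 47.5714.
PS falls from (1/2)(12.6429)(12.6429) = 79.9209 to (1/2)(7.0714)(7.0714) = 25.0026, a change of -54.9184.

-54.92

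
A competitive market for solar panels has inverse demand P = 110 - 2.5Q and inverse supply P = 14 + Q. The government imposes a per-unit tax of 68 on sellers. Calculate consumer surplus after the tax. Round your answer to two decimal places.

80.00

Without the tax, 110 - 2.5Q = 14 + Q so Q* = 27.4286 and P* = 41.4286.
A tax on sellers shifts supply up by 68: 110 - 2.5Q = 14 + Q + 68, so Q_t = 8. Buyers pay P_b = 90; sellers receive P_s = P_b - 68 = 22.
Consumer surplus is the triangle under demand above P_b: (1/2)(8)(110 - 90) = 80.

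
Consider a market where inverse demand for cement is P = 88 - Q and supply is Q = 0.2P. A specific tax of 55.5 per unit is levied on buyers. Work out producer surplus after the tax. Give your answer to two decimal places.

73.35

Rewriting supply in inverse form: P = 5Q.
Pre-tax equilibrium: 88 - Q = 5Q gives Q* = 14.6667, P* = 73.3333.
A tax on buyers shifts demand down by 55.5: (88 - 55.5) - Q = 5Q, so Q_t = 5.4167. Buyers pay P_b = 82.5833; sellers receive P_s = P_b - 55.5 = 27.0833.
PS = (1/2)(Q_t)(P_s - 0) = (1/2)(5.4167)(27.0833) = 73.3507.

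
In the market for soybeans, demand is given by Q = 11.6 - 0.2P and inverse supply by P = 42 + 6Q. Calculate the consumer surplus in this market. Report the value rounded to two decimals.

Rewriting demand in inverse form: P = 58 - 5Q.
Equilibrium: 58 - 5Q = 42 + 6Q, so Q* = 1.4545 and P* = 50.7273.
The demand choke price is 58, so CS = (1/2)(Q*)(58 - P*) = (1/2)(1.4545)(7.2727) = 5.2893.

5.29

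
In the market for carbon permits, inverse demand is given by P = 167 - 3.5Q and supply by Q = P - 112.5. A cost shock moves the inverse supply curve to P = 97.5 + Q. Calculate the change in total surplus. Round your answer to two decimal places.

Rewriting supply in inverse form: P = 112.5 + Q.
Initial equilibrium: Q_0 = 12.1111, P_0 = 124.6111; CS_0 = (1/2)(12.1111)(42.3889) = 256.6883, PS_0 = (1/2)(12.1111)(12.1111) = 73.3395.
New equilibrium: 167 - 3.5Q = 97.5 + Q gives Q_1 = 15.4444, P_1 = 112.9444; CS_1 = 417.429, PS_1 = 119.2654.
Change in total surplus = (417.429 + 119.2654) - (256.6883 + 73.3395) = 206.6667.

206.67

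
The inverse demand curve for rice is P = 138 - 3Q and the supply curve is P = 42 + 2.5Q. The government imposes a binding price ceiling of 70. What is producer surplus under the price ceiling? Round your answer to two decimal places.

Free-market equilibrium: 138 - 3Q = 42 + 2.5Q gives Q* = 17.4545, P* = 85.6364.
At P = 70, sellers supply (70 - 42)/2.5 = 11.2 while buyers want more, so the quantity traded is 11.2 at price 70.
PS is the triangle above supply below 70: (1/2)(11.2)(70 - 42) = 156.8.

156.80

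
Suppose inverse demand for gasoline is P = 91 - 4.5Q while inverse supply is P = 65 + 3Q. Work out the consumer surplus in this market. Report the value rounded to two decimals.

Set 91 - 4.5Q = 65 + 3Q, which gives 26 = 7.5Q, so Q* = 3.4667 and P* = 91 - 4.5(3.4667) = 75.4.
Consumer surplus is the triangle under demand above P*: (1/2)(3.4667)(91 - 75.4) = (1/2)(3.4667)(15.6) = 27.04.

27.04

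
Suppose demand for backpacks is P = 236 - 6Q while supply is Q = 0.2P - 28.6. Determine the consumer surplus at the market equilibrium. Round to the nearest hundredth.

214.44

Rewriting supply in inverse form: P = 143 + 5Q.
Setting demand equal to supply, 93 = 11Q, so Q* = 8.4545 and P* = 185.2727.
The demand choke price is 236, so CS = (1/2)(Q*)(236 - P*) = (1/2)(8.4545)(50.7273) = 214.438.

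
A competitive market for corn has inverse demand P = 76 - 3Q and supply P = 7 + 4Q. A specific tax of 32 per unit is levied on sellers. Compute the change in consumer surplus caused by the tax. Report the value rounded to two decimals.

-103.84

Pre-tax equilibrium: 76 - 3Q = 7 + 4Q gives Q* = 9.8571, P* = 46.4286.
A tax on sellers shifts supply up by 32: 76 - 3Q = 7 + 4Q + 32, so Q_t = 5.2857. Buyers pay P_b = 60.1429; sellers receive P_s = P_b - 32 = 28.1429.
Consumers lose the trapezoid between P* and P_b out to Q_t plus the triangle from Q_t to Q*: change in CS = 41.9082 - 145.7449 = -103.8367.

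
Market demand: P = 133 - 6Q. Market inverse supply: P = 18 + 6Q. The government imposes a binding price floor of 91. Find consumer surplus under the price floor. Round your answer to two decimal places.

147.00

Free-market equilibrium: 133 - 6Q = 18 + 6Q gives Q* = 9.5833, P* = 75.5.
At P = 91, buyers demand (133 - 91)/6 = 7 while sellers would supply more, so the quantity traded is 7 at price 91.
CS is the triangle under demand above 91: (1/2)(7)(133 - 91) = 147.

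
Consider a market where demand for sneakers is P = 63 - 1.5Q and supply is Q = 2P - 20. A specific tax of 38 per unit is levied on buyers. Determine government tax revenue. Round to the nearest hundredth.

Rewriting supply in inverse form: P = 10 + 0.5Q.
Without the tax, 63 - 1.5Q = 10 + 0.5Q so Q* = 26.5 and P* = 23.25.
A tax on buyers shifts demand down by 38: (63 - 38) - 1.5Q = 10 + 0.5Q, so Q_t = 7.5. Buyers pay P_b = 51.75; sellers receive P_s = P_b - 38 = 13.75.
Revenue is the tax times quantity traded: 38 x 7.5 = 285.

285.00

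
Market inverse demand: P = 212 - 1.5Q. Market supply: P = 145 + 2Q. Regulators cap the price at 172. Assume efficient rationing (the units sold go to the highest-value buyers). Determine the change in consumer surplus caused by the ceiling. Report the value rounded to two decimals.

Without the control, 212 - 1.5Q = 145 + 2Q so Q* = 19.1429 and P* = 183.2857.
At the ceiling price 172, quantity supplied is (172 - 145)/2 = 13.5; supply is the short side, so Q = 13.5 trades at P = 172.
CS goes from (1/2)(19.1429)(28.7143) = 274.8367 to 403.3125 (computed as (212 - 172)(13.5) - (1/2)(1.5)(13.5)^2), a change of 128.4758.

128.48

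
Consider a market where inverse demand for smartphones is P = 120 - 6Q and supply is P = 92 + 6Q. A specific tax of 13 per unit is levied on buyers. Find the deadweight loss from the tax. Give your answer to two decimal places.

Without the tax, 120 - 6Q = 92 + 6Q so Q* = 2.3333 and P* = 106.
With the tax, buyers' net willingness to pay falls by 13: (120 - 13) - 6Q = 92 + 6Q, so Q_t = 1.25. Buyers pay P_b = 112.5; sellers receive P_s = P_b - 13 = 99.5.
Deadweight loss is the triangle between the curves from Q_t to Q*: (1/2)(2.3333 - 1.25)(13) = 7.0417.

7.04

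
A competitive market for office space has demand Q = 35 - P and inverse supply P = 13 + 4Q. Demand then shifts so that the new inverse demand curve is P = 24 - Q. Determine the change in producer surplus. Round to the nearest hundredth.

Rewriting demand in inverse form: P = 35 - Q.
Initial equilibrium: Q_0 = 4.4, P_0 = 30.6; CS_0 = (1/2)(4.4)(4.4) = 9.68, PS_0 = (1/2)(4.4)(17.6) = 38.72.
New equilibrium: 24 - Q = 13 + 4Q gives Q_1 = 2.2, P_1 = 21.8; CS_1 = 2.42, PS_1 = 9.68.
Change in producer surplus = 9.68 - 38.72 = -29.04.

-29.04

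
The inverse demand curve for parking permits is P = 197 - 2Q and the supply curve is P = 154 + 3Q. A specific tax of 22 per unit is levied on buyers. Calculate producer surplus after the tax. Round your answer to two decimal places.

Pre-tax equilibrium: 197 - 2Q = 154 + 3Q gives Q* = 8.6, P* = 179.8.
A tax on buyers shifts demand down by 22: (197 - 22) - 2Q = 154 + 3Q, so Q_t = 4.2. Buyers pay P_b = 188.6; sellers receive P_s = P_b - 22 = 166.6.
PS = (1/2)(Q_t)(P_s - 154) = (1/2)(4.2)(12.6) = 26.46.

26.46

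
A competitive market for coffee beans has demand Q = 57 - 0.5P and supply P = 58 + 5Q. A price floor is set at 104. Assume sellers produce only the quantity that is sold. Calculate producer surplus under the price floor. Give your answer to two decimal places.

167.50

Rewriting demand in inverse form: P = 114 - 2Q.
Free-market equilibrium: 114 - 2Q = 58 + 5Q gives Q* = 8, P* = 98.
At P = 104, buyers demand (114 - 104)/2 = 5 while sellers would supply more, so the quantity traded is 5 at price 104.
The supply price at Q = 5 is 83. PS is the trapezoid between 104 and supply over [0, 5]: (1/2)[(104 - 58) + (104 - 83)](5) = 167.5.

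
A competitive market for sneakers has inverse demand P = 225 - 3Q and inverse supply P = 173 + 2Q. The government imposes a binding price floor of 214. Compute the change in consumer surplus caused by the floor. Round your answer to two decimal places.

-142.07

Free-market equilibrium: 225 - 3Q = 173 + 2Q gives Q* = 10.4, P* = 193.8.
At the floor price 214, quantity demanded is (225 - 214)/3 = 3.6667; demand is the short side, so Q = 3.6667 trades at P = 214.
CS goes from (1/2)(10.4)(31.2) = 162.24 to 20.1667 (computed as (225 - 214)(3.6667) - (1/2)(3)(3.6667)^2), a change of -142.0733.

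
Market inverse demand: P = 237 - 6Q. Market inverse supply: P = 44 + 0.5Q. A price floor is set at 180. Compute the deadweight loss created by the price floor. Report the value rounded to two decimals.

1325.12

Free-market equilibrium: 237 - 6Q = 44 + 0.5Q gives Q* = 29.6923, P* = 58.8462.
At P = 180, buyers demand (237 - 180)/6 = 9.5 while sellers would supply more, so the quantity traded is 9.5 at price 180.
The lost-trades triangle has base Q* - 9.5 = 20.1923 and height equal to the gap between the curves at Q = 9.5, which is 180 - 48.75 = 131.25. DWL = (1/2)(20.1923)(131.25) = 1325.1202.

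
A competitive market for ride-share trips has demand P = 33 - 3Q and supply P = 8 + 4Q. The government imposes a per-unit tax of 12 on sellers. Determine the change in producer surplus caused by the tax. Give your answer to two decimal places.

-18.61

Without the tax, 33 - 3Q = 8 + 4Q so Q* = 3.5714 and P* = 22.2857.
A tax on sellers shifts supply up by 12: 33 - 3Q = 8 + 4Q + 12, so Q_t = 1.8571. Buyers pay P_b = 27.4286; sellers receive P_s = P_b - 12 = 15.4286.
PS falls from (1/2)(3.5714)(14.2857) = 25.5102 to (1/2)(1.8571)(7.4286) = 6.898, a change of -18.6122.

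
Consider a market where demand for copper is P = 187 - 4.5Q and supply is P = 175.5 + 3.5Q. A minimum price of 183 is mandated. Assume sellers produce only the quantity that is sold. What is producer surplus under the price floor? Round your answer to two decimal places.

Free-market equilibrium: 187 - 4.5Q = 175.5 + 3.5Q gives Q* = 1.4375, P* = 180.5312.
At the floor price 183, quantity demanded is (187 - 183)/4.5 = 0.8889; demand is the short side, so Q = 0.8889 trades at P = 183.
The supply price at Q = 0.8889 is 178.6111. PS is the trapezoid between 183 and supply over [0, 0.8889]: (1/2)[(183 - 175.5) + (183 - 178.6111)](0.8889) = 5.284.

5.28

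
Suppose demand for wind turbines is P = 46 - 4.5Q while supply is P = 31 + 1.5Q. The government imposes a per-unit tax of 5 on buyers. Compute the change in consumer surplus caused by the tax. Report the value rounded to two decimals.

Without the tax, 46 - 4.5Q = 31 + 1.5Q so Q* = 2.5 and P* = 34.75.
With the tax, buyers' net willingness to pay falls by 5: (46 - 5) - 4.5Q = 31 + 1.5Q, so Q_t = 1.6667. Buyers pay P_b = 38.5; sellers receive P_s = P_b - 5 = 33.5.
CS falls from (1/2)(2.5)(11.25) = 14.0625 to (1/2)(1.6667)(7.5) = 6.25, a change of -7.8125.

-7.81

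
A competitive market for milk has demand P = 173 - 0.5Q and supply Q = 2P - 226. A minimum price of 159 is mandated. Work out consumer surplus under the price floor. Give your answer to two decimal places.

Rewriting supply in inverse form: P = 113 + 0.5Q.
Free-market equilibrium: 173 - 0.5Q = 113 + 0.5Q gives Q* = 60, P* = 143.
At the floor price 159, quantity demanded is (173 - 159)/0.5 = 28; demand is the short side, so Q = 28 trades at P = 159.
CS is the triangle under demand above 159: (1/2)(28)(173 - 159) = 196.

196.00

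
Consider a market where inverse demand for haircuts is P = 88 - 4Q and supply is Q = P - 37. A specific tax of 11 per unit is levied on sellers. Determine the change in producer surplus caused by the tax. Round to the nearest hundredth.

Rewriting supply in inverse form: P = 37 + Q.
Pre-tax equilibrium: 88 - 4Q = 37 + Q gives Q* = 10.2, P* = 47.2.
With the tax, sellers need 11 more per unit: 88 - 4Q = 37 + Q + 11, so Q_t = 8. Buyers pay P_b = 56; sellers receive P_s = P_b - 11 = 45.
Producers lose the trapezoid between P_s and P* out to Q_t plus the triangle from Q_t to Q*: change in PS = 32 - 52.02 = -20.02.

-20.02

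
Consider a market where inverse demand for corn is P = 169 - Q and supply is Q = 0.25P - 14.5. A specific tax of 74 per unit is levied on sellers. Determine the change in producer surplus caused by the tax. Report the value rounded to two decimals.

Rewriting supply in inverse form: P = 58 + 4Q.
Pre-tax equilibrium: 169 - Q = 58 + 4Q gives Q* = 22.2, P* = 146.8.
With the tax, sellers need 74 more per unit: 169 - Q = 58 + 4Q + 74, so Q_t = 7.4. Buyers pay P_b = 161.6; sellers receive P_s = P_b - 74 = 87.6.
Producers lose the trapezoid between P_s and P* out to Q_t plus the triangle from Q_t to Q*: change in PS = 109.52 - 985.68 = -876.16.

-876.16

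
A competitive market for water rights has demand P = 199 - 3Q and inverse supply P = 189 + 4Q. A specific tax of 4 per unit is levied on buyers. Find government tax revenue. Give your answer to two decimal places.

Pre-tax equilibrium: 199 - 3Q = 189 + 4Q gives Q* = 1.4286, P* = 194.7143.
With the tax, buyers' net willingness to pay falls by 4: (199 - 4) - 3Q = 189 + 4Q, so Q_t = 0.8571. Buyers pay P_b = 196.4286; sellers receive P_s = P_b - 4 = 192.4286.
Tax revenue = t x Q_t = 4 x 0.8571 = 3.4286.

3.43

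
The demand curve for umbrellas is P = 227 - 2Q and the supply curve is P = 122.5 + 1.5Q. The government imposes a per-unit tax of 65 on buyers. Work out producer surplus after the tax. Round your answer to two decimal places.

Pre-tax equilibrium: 227 - 2Q = 122.5 + 1.5Q gives Q* = 29.8571, P* = 167.2857.
With the tax, buyers' net willingness to pay falls by 65: (227 - 65) - 2Q = 122.5 + 1.5Q, so Q_t = 11.2857. Buyers pay P_b = 204.4286; sellers receive P_s = P_b - 65 = 139.4286.
PS = (1/2)(Q_t)(P_s - 122.5) = (1/2)(11.2857)(16.9286) = 95.5255.

95.53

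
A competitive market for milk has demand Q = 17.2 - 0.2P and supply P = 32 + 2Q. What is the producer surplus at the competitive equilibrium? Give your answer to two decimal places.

Rewriting demand in inverse form: P = 86 - 5Q.
Setting demand equal to supply, 54 = 7Q, so Q* = 7.7143 and P* = 47.4286.
The supply curve's price intercept is 32, so PS = (1/2)(Q*)(P* - 32) = (1/2)(7.7143)(15.4286) = 59.5102.

59.51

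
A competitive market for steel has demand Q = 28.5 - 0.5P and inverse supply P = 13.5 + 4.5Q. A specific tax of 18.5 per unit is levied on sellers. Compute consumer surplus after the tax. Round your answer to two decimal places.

14.79

Rewriting demand in inverse form: P = 57 - 2Q.
Without the tax, 57 - 2Q = 13.5 + 4.5Q so Q* = 6.6923 and P* = 43.6154.
With the tax, sellers need 18.5 more per unit: 57 - 2Q = 13.5 + 4.5Q + 18.5, so Q_t = 3.8462. Buyers pay P_b = 49.3077; sellers receive P_s = P_b - 18.5 = 30.8077.
CS = (1/2)(Q_t)(57 - P_b) = (1/2)(3.8462)(7.6923) = 14.7929.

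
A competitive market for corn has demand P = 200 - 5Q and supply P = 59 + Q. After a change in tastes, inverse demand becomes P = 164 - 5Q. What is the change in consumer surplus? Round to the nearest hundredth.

-615.00

Initial equilibrium: Q_0 = 23.5, P_0 = 82.5; CS_0 = (1/2)(23.5)(117.5) = 1380.625, PS_0 = (1/2)(23.5)(23.5) = 276.125.
New equilibrium: 164 - 5Q = 59 + Q gives Q_1 = 17.5, P_1 = 76.5; CS_1 = 765.625, PS_1 = 153.125.
Change in consumer surplus = 765.625 - 1380.625 = -615.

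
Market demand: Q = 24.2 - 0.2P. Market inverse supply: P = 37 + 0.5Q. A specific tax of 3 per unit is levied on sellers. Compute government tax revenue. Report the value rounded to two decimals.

Rewriting demand in inverse form: P = 121 - 5Q.
Pre-tax equilibrium: 121 - 5Q = 37 + 0.5Q gives Q* = 15.2727, P* = 44.6364.
A tax on sellers shifts supply up by 3: 121 - 5Q = 37 + 0.5Q + 3, so Q_t = 14.7273. Buyers pay P_b = 47.3636; sellers receive P_s = P_b - 3 = 44.3636.
Tax revenue = t x Q_t = 3 x 14.7273 = 44.1818.

44.18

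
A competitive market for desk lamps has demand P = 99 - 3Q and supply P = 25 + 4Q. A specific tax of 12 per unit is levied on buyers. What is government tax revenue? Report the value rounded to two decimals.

Pre-tax equilibrium: 99 - 3Q = 25 + 4Q gives Q* = 10.5714, P* = 67.2857.
With the tax, buyers' net willingness to pay falls by 12: (99 - 12) - 3Q = 25 + 4Q, so Q_t = 8.8571. Buyers pay P_b = 72.4286; sellers receive P_s = P_b - 12 = 60.4286.
Tax revenue = t x Q_t = 12 x 8.8571 = 106.2857.

106.29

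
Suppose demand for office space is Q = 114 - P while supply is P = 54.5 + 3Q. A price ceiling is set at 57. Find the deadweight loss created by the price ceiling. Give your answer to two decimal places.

Rewriting demand in inverse form: P = 114 - Q.
Without the control, 114 - Q = 54.5 + 3Q so Q* = 14.875 and P* = 99.125.
At P = 57, sellers supply (57 - 54.5)/3 = 0.8333 while buyers want more, so the quantity traded is 0.8333 at price 57.
At Q = 0.8333 the demand price is 113.1667 and the supply price is 57. Deadweight loss is the triangle between the curves from 0.8333 to 14.875: (1/2)(113.1667 - 57)(14.875 - 0.8333) = 394.3368.

394.34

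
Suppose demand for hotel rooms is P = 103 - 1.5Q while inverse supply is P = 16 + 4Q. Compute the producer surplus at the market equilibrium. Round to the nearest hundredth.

Setting demand equal to supply, 87 = 5.5Q, so Q* = 15.8182 and P* = 79.2727.
The supply curve's price intercept is 16, so PS = (1/2)(Q*)(P* - 16) = (1/2)(15.8182)(63.2727) = 500.4298.

500.43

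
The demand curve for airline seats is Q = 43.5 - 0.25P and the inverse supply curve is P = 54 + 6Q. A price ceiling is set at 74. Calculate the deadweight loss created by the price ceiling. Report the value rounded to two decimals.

Rewriting demand in inverse form: P = 174 - 4Q.
Without the control, 174 - 4Q = 54 + 6Q so Q* = 12 and P* = 126.
At the ceiling price 74, quantity supplied is (74 - 54)/6 = 3.3333; supply is the short side, so Q = 3.3333 trades at P = 74.
At Q = 3.3333 the demand price is 160.6667 and the supply price is 74. Deadweight loss is the triangle between the curves from 3.3333 to 12: (1/2)(160.6667 - 74)(12 - 3.3333) = 375.5556.

375.56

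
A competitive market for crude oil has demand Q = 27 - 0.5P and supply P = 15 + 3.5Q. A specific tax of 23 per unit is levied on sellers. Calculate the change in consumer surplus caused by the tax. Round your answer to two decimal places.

Rewriting demand in inverse form: P = 54 - 2Q.
Pre-tax equilibrium: 54 - 2Q = 15 + 3.5Q gives Q* = 7.0909, P* = 39.8182.
With the tax, sellers need 23 more per unit: 54 - 2Q = 15 + 3.5Q + 23, so Q_t = 2.9091. Buyers pay P_b = 48.1818; sellers receive P_s = P_b - 23 = 25.1818.
CS falls from (1/2)(7.0909)(14.1818) = 50.281 to (1/2)(2.9091)(5.8182) = 8.4628, a change of -41.8182.

-41.82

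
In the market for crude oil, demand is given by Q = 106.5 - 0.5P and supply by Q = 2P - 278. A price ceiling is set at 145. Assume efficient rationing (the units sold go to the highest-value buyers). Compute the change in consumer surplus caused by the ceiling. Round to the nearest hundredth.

Rewriting demand in inverse form: P = 213 - 2Q.
Rewriting supply in inverse form: P = 139 + 0.5Q.
Free-market equilibrium: 213 - 2Q = 139 + 0.5Q gives Q* = 29.6, P* = 153.8.
At the ceiling price 145, quantity supplied is (145 - 139)/0.5 = 12; supply is the short side, so Q = 12 trades at P = 145.
CS goes from (1/2)(29.6)(59.2) = 876.16 to 672 (computed as (213 - 145)(12) - (1/2)(2)(12)^2), a change of -204.16.

-204.16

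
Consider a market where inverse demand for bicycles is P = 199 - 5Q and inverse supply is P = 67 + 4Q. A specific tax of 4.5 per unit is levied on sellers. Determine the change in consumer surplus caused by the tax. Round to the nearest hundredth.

Pre-tax equilibrium: 199 - 5Q = 67 + 4Q gives Q* = 14.6667, P* = 125.6667.
A tax on sellers shifts supply up by 4.5: 199 - 5Q = 67 + 4Q + 4.5, so Q_t = 14.1667. Buyers pay P_b = 128.1667; sellers receive P_s = P_b - 4.5 = 123.6667.
CS falls from (1/2)(14.6667)(73.3333) = 537.7778 to (1/2)(14.1667)(70.8333) = 501.7361, a change of -36.0417.

-36.04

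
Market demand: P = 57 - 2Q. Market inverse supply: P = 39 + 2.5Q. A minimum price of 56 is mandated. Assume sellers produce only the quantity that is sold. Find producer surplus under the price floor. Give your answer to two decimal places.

8.19

Free-market equilibrium: 57 - 2Q = 39 + 2.5Q gives Q* = 4, P* = 49.
At the floor price 56, quantity demanded is (57 - 56)/2 = 0.5; demand is the short side, so Q = 0.5 trades at P = 56.
The supply price at Q = 0.5 is 40.25. PS is the trapezoid between 56 and supply over [0, 0.5]: (1/2)[(56 - 39) + (56 - 40.25)](0.5) = 8.1875.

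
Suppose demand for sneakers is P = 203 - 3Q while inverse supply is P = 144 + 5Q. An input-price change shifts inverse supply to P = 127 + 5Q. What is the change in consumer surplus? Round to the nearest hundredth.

Initial equilibrium: Q_0 = 7.375, P_0 = 180.875; CS_0 = (1/2)(7.375)(22.125) = 81.5859, PS_0 = (1/2)(7.375)(36.875) = 135.9766.
New equilibrium: 203 - 3Q = 127 + 5Q gives Q_1 = 9.5, P_1 = 174.5; CS_1 = 135.375, PS_1 = 225.625.
Change in consumer surplus = 135.375 - 81.5859 = 53.7891.

53.79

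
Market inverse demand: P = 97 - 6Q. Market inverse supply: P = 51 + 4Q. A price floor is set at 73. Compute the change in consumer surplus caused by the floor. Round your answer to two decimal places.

Free-market equilibrium: 97 - 6Q = 51 + 4Q gives Q* = 4.6, P* = 69.4.
At the floor price 73, quantity demanded is (97 - 73)/6 = 4; demand is the short side, so Q = 4 trades at P = 73.
CS goes from (1/2)(4.6)(27.6) = 63.48 to 48 (computed as (97 - 73)(4) - (1/2)(6)(4)^2), a change of -15.48.

-15.48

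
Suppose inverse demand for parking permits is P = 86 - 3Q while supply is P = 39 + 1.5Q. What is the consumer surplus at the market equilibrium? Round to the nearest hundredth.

163.63

Setting demand equal to supply, 47 = 4.5Q, so Q* = 10.4444 and P* = 54.6667.
CS is the area between the demand curve and P* from 0 to Q*: (1/2)(10.4444)(31.3333) = 163.6296.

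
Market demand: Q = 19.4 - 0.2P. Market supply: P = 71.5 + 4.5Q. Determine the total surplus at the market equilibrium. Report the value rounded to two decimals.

34.22

Rewriting demand in inverse form: P = 97 - 5Q.
Setting demand equal to supply, 25.5 = 9.5Q, so Q* = 2.6842 and P* = 83.5789.
CS = (1/2)(2.6842)(13.4211) = 18.0125 and PS = (1/2)(2.6842)(12.0789) = 16.2112, so total surplus = 34.2237.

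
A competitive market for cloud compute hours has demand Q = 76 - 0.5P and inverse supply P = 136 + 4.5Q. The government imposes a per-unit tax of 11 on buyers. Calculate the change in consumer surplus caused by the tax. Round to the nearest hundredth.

Rewriting demand in inverse form: P = 152 - 2Q.
Without the tax, 152 - 2Q = 136 + 4.5Q so Q* = 2.4615 and P* = 147.0769.
With the tax, buyers' net willingness to pay falls by 11: (152 - 11) - 2Q = 136 + 4.5Q, so Q_t = 0.7692. Buyers pay P_b = 150.4615; sellers receive P_s = P_b - 11 = 139.4615.
CS falls from (1/2)(2.4615)(4.9231) = 6.0592 to (1/2)(0.7692)(1.5385) = 0.5917, a change of -5.4675.

-5.47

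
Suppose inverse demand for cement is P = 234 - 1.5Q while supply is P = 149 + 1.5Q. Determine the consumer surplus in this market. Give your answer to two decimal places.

602.08

Setting demand equal to supply, 85 = 3Q, so Q* = 28.3333 and P* = 191.5.
Consumer surplus is the triangle under demand above P*: (1/2)(28.3333)(234 - 191.5) = (1/2)(28.3333)(42.5) = 602.0833.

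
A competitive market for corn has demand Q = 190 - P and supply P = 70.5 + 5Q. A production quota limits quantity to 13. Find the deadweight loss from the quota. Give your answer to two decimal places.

143.52

Rewriting demand in inverse form: P = 190 - Q.
Without the quota, 190 - Q = 70.5 + 5Q gives Q* = 19.9167.
At Q = 13 the demand price is 190 - (13) = 177 and the supply price is 70.5 + 5(13) = 135.5.
DWL = (1/2)(gap between curves at 13) x (Q* - 13) = (1/2)(41.5)(6.9167) = 143.5208.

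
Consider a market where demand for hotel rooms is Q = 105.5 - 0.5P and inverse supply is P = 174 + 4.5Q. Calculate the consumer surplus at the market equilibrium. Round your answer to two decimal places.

Rewriting demand in inverse form: P = 211 - 2Q.
Setting demand equal to supply, 37 = 6.5Q, so Q* = 5.6923 and P* = 199.6154.
CS is the area between the demand curve and P* from 0 to Q*: (1/2)(5.6923)(11.3846) = 32.4024.

32.40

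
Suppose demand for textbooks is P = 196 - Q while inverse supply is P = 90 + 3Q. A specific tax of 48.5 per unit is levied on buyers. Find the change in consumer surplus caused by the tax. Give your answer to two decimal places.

Pre-tax equilibrium: 196 - Q = 90 + 3Q gives Q* = 26.5, P* = 169.5.
A tax on buyers shifts demand down by 48.5: (196 - 48.5) - Q = 90 + 3Q, so Q_t = 14.375. Buyers pay P_b = 181.625; sellers receive P_s = P_b - 48.5 = 133.125.
Consumers lose the trapezoid between P* and P_b out to Q_t plus the triangle from Q_t to Q*: change in CS = 103.3203 - 351.125 = -247.8047.

-247.80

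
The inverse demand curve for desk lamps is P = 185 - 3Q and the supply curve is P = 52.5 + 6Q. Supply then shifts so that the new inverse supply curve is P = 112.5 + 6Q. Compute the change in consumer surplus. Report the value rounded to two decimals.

-227.78

Initial equilibrium: Q_0 = 14.7222, P_0 = 140.8333; CS_0 = (1/2)(14.7222)(44.1667) = 325.1157, PS_0 = (1/2)(14.7222)(88.3333) = 650.2315.
New equilibrium: 185 - 3Q = 112.5 + 6Q gives Q_1 = 8.0556, P_1 = 160.8333; CS_1 = 97.338, PS_1 = 194.6759.
Change in consumer surplus = 97.338 - 325.1157 = -227.7778.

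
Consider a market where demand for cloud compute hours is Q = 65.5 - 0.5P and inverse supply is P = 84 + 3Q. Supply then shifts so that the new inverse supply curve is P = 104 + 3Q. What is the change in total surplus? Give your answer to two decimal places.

Rewriting demand in inverse form: P = 131 - 2Q.
Initial equilibrium: Q_0 = 9.4, P_0 = 112.2; CS_0 = (1/2)(9.4)(18.8) = 88.36, PS_0 = (1/2)(9.4)(28.2) = 132.54.
New equilibrium: 131 - 2Q = 104 + 3Q gives Q_1 = 5.4, P_1 = 120.2; CS_1 = 29.16, PS_1 = 43.74.
Change in total surplus = (29.16 + 43.74) - (88.36 + 132.54) = -148.

-148.00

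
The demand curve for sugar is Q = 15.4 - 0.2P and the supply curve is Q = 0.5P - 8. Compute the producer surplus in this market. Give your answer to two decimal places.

Rewriting demand in inverse form: P = 77 - 5Q.
Rewriting supply in inverse form: P = 16 + 2Q.
Equilibrium: 77 - 5Q = 16 + 2Q, so Q* = 8.7143 and P* = 33.4286.
Producer surplus is the triangle above supply below P*: (1/2)(8.7143)(33.4286 - 16) = (1/2)(8.7143)(17.4286) = 75.9388.

75.94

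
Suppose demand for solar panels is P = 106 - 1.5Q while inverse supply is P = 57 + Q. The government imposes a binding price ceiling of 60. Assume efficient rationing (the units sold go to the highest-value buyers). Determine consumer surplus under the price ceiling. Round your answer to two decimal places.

Free-market equilibrium: 106 - 1.5Q = 57 + Q gives Q* = 19.6, P* = 76.6.
At the ceiling price 60, quantity supplied is (60 - 57)/1 = 3; supply is the short side, so Q = 3 trades at P = 60.
The demand price at Q = 3 is 101.5. CS is the trapezoid between demand and 60 over [0, 3]: (1/2)[(106 - 60) + (101.5 - 60)](3) = 131.25.

131.25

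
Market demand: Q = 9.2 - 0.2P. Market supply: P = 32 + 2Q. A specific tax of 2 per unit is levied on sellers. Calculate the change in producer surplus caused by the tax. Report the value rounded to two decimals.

Rewriting demand in inverse form: P = 46 - 5Q.
Without the tax, 46 - 5Q = 32 + 2Q so Q* = 2 and P* = 36.
A tax on sellers shifts supply up by 2: 46 - 5Q = 32 + 2Q + 2, so Q_t = 1.7143. Buyers pay P_b = 37.4286; sellers receive P_s = P_b - 2 = 35.4286.
Producers lose the trapezoid between P_s and P* out to Q_t plus the triangle from Q_t to Q*: change in PS = 2.9388 - 4 = -1.0612.

-1.06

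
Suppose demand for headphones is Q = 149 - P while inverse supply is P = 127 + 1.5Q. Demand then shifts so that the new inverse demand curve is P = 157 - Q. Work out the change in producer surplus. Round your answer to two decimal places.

49.92

Rewriting demand in inverse form: P = 149 - Q.
Initial equilibrium: Q_0 = 8.8, P_0 = 140.2; CS_0 = (1/2)(8.8)(8.8) = 38.72, PS_0 = (1/2)(8.8)(13.2) = 58.08.
New equilibrium: 157 - Q = 127 + 1.5Q gives Q_1 = 12, P_1 = 145; CS_1 = 72, PS_1 = 108.
Change in producer surplus = 108 - 58.08 = 49.92.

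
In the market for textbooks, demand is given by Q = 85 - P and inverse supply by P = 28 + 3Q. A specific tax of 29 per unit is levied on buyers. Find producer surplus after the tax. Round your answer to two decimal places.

Rewriting demand in inverse form: P = 85 - Q.
Pre-tax equilibrium: 85 - Q = 28 + 3Q gives Q* = 14.25, P* = 70.75.
A tax on buyers shifts demand down by 29: (85 - 29) - Q = 28 + 3Q, so Q_t = 7. Buyers pay P_b = 78; sellers receive P_s = P_b - 29 = 49.
Producer surplus is the triangle above supply below P_s: (1/2)(7)(49 - 28) = 73.5.

73.50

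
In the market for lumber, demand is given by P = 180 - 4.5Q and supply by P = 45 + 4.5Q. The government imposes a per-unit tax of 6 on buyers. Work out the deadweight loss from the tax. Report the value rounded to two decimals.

Without the tax, 180 - 4.5Q = 45 + 4.5Q so Q* = 15 and P* = 112.5.
A tax on buyers shifts demand down by 6: (180 - 6) - 4.5Q = 45 + 4.5Q, so Q_t = 14.3333. Buyers pay P_b = 115.5; sellers receive P_s = P_b - 6 = 109.5.
The welfare triangle lost has base Q* - Q_t = 0.6667 and height t = 6, so DWL = (1/2)(0.6667)(6) = 2.

2.00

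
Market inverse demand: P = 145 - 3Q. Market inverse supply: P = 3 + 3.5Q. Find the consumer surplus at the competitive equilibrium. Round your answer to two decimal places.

Setting demand equal to supply, 142 = 6.5Q, so Q* = 21.8462 and P* = 79.4615.
The demand choke price is 145, so CS = (1/2)(Q*)(145 - P*) = (1/2)(21.8462)(65.5385) = 715.8817.

715.88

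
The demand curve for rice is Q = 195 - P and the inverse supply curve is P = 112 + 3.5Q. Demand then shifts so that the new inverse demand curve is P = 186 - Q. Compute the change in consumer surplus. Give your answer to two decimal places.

-34.89

Rewriting demand in inverse form: P = 195 - Q.
Initial equilibrium: Q_0 = 18.4444, P_0 = 176.5556; CS_0 = (1/2)(18.4444)(18.4444) = 170.0988, PS_0 = (1/2)(18.4444)(64.5556) = 595.3457.
New equilibrium: 186 - Q = 112 + 3.5Q gives Q_1 = 16.4444, P_1 = 169.5556; CS_1 = 135.2099, PS_1 = 473.2346.
Change in consumer surplus = 135.2099 - 170.0988 = -34.8889.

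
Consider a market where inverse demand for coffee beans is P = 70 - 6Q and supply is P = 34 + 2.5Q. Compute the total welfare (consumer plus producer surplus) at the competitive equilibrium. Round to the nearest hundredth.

76.24

Set 70 - 6Q = 34 + 2.5Q, which gives 36 = 8.5Q, so Q* = 4.2353 and P* = 70 - 6(4.2353) = 44.5882.
Total surplus is the full triangle between the curves from 0 to Q*: (1/2)(4.2353)(70 - 34) = 76.2353.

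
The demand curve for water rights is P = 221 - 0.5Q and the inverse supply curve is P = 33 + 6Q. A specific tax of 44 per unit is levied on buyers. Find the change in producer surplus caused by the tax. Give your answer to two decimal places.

Pre-tax equilibrium: 221 - 0.5Q = 33 + 6Q gives Q* = 28.9231, P* = 206.5385.
With the tax, buyers' net willingness to pay falls by 44: (221 - 44) - 0.5Q = 33 + 6Q, so Q_t = 22.1538. Buyers pay P_b = 209.9231; sellers receive P_s = P_b - 44 = 165.9231.
Producers lose the trapezoid between P_s and P* out to Q_t plus the triangle from Q_t to Q*: change in PS = 1472.3787 - 2509.6331 = -1037.2544.

-1037.25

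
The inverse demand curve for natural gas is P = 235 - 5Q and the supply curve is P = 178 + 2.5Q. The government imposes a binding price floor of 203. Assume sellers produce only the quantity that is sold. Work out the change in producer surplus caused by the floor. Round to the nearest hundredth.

36.60

Free-market equilibrium: 235 - 5Q = 178 + 2.5Q gives Q* = 7.6, P* = 197.
At P = 203, buyers demand (235 - 203)/5 = 6.4 while sellers would supply more, so the quantity traded is 6.4 at price 203.
PS goes from (1/2)(7.6)(19) = 72.2 to 108.8 (computed as (203 - 178)(6.4) - (1/2)(2.5)(6.4)^2), a change of 36.6.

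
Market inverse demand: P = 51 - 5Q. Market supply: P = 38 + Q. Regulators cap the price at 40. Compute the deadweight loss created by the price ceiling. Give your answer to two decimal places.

Free-market equilibrium: 51 - 5Q = 38 + Q gives Q* = 2.1667, P* = 40.1667.
At the ceiling price 40, quantity supplied is (40 - 38)/1 = 2; supply is the short side, so Q = 2 trades at P = 40.
At Q = 2 the demand price is 41 and the supply price is 40. Deadweight loss is the triangle between the curves from 2 to 2.1667: (1/2)(41 - 40)(2.1667 - 2) = 0.0833.

0.08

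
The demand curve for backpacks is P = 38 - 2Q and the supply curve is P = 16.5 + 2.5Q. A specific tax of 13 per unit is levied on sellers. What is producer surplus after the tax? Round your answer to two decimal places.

Without the tax, 38 - 2Q = 16.5 + 2.5Q so Q* = 4.7778 and P* = 28.4444.
With the tax, sellers need 13 more per unit: 38 - 2Q = 16.5 + 2.5Q + 13, so Q_t = 1.8889. Buyers pay P_b = 34.2222; sellers receive P_s = P_b - 13 = 21.2222.
PS = (1/2)(Q_t)(P_s - 16.5) = (1/2)(1.8889)(4.7222) = 4.4599.

4.46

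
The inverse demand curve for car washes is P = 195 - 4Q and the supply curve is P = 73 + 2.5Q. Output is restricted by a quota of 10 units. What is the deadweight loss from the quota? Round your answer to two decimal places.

Without the quota, 195 - 4Q = 73 + 2.5Q gives Q* = 18.7692.
At Q = 10 the demand price is 195 - 4(10) = 155 and the supply price is 73 + 2.5(10) = 98.
Deadweight loss is the triangle between the curves from 10 to 18.7692: (1/2)(155 - 98)(18.7692 - 10) = 249.9231.

249.92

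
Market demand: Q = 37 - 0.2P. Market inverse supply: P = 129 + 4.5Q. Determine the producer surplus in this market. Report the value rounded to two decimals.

Rewriting demand in inverse form: P = 185 - 5Q.
Set 185 - 5Q = 129 + 4.5Q, which gives 56 = 9.5Q, so Q* = 5.8947 and P* = 185 - 5(5.8947) = 155.5263.
The supply curve's price intercept is 129, so PS = (1/2)(Q*)(P* - 129) = (1/2)(5.8947)(26.5263) = 78.1828.

78.18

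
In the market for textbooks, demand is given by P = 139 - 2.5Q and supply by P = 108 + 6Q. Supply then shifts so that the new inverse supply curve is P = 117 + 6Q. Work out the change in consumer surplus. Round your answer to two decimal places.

-8.25

Initial equilibrium: Q_0 = 3.6471, P_0 = 129.8824; CS_0 = (1/2)(3.6471)(9.1176) = 16.6263, PS_0 = (1/2)(3.6471)(21.8824) = 39.9031.
New equilibrium: 139 - 2.5Q = 117 + 6Q gives Q_1 = 2.5882, P_1 = 132.5294; CS_1 = 8.3737, PS_1 = 20.0969.
Change in consumer surplus = 8.3737 - 16.6263 = -8.2526.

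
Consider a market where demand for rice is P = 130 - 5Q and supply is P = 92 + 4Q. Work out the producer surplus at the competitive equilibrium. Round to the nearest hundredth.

Setting demand equal to supply, 38 = 9Q, so Q* = 4.2222 and P* = 108.8889.
The supply curve's price intercept is 92, so PS = (1/2)(Q*)(P* - 92) = (1/2)(4.2222)(16.8889) = 35.6543.

35.65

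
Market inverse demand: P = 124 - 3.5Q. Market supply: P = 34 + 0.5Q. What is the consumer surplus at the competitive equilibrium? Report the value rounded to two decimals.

Set 124 - 3.5Q = 34 + 0.5Q, which gives 90 = 4Q, so Q* = 22.5 and P* = 124 - 3.5(22.5) = 45.25.
Consumer surplus is the triangle under demand above P*: (1/2)(22.5)(124 - 45.25) = (1/2)(22.5)(78.75) = 885.9375.

885.94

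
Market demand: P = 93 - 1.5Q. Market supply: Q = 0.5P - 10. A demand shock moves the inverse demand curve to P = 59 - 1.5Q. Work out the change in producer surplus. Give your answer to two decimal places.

Rewriting supply in inverse form: P = 20 + 2Q.
Initial equilibrium: Q_0 = 20.8571, P_0 = 61.7143; CS_0 = (1/2)(20.8571)(31.2857) = 326.2653, PS_0 = (1/2)(20.8571)(41.7143) = 435.0204.
New equilibrium: 59 - 1.5Q = 20 + 2Q gives Q_1 = 11.1429, P_1 = 42.2857; CS_1 = 93.1224, PS_1 = 124.1633.
Change in producer surplus = 124.1633 - 435.0204 = -310.8571.

-310.86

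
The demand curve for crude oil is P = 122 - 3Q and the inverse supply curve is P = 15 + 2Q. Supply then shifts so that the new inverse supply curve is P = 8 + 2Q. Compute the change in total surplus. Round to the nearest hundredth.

Initial equilibrium: Q_0 = 21.4, P_0 = 57.8; CS_0 = (1/2)(21.4)(64.2) = 686.94, PS_0 = (1/2)(21.4)(42.8) = 457.96.
New equilibrium: 122 - 3Q = 8 + 2Q gives Q_1 = 22.8, P_1 = 53.6; CS_1 = 779.76, PS_1 = 519.84.
Change in total surplus = (779.76 + 519.84) - (686.94 + 457.96) = 154.7.

154.70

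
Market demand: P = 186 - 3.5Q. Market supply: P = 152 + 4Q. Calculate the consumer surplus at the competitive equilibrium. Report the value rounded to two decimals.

Equilibrium: 186 - 3.5Q = 152 + 4Q, so Q* = 4.5333 and P* = 170.1333.
CS is the area between the demand curve and P* from 0 to Q*: (1/2)(4.5333)(15.8667) = 35.9644.

35.96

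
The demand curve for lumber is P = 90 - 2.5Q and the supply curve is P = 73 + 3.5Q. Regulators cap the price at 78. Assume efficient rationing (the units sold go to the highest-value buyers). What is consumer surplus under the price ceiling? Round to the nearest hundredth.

Without the control, 90 - 2.5Q = 73 + 3.5Q so Q* = 2.8333 and P* = 82.9167.
At P = 78, sellers supply (78 - 73)/3.5 = 1.4286 while buyers want more, so the quantity traded is 1.4286 at price 78.
The demand price at Q = 1.4286 is 86.4286. CS is the trapezoid between demand and 78 over [0, 1.4286]: (1/2)[(90 - 78) + (86.4286 - 78)](1.4286) = 14.5918.

14.59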